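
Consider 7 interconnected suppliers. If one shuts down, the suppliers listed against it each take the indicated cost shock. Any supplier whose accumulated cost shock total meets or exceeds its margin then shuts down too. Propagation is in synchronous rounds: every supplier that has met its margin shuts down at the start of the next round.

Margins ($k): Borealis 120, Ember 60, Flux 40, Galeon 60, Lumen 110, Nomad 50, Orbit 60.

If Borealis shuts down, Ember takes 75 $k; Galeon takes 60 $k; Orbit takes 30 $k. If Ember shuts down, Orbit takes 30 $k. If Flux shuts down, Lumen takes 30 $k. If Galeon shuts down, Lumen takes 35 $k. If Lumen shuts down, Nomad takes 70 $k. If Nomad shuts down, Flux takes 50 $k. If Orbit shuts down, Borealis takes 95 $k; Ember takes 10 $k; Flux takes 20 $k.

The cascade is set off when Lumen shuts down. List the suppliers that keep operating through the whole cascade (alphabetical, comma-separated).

Borealis, Ember, Galeon, Orbit

Round 1 — Lumen shuts down (initial).
  Nomad: +70 → 70 ≥ 50
Round 2 — Nomad shuts down.
  Flux: +50 → 50 ≥ 40
Round 3 — Flux shuts down.
No further shutdowns.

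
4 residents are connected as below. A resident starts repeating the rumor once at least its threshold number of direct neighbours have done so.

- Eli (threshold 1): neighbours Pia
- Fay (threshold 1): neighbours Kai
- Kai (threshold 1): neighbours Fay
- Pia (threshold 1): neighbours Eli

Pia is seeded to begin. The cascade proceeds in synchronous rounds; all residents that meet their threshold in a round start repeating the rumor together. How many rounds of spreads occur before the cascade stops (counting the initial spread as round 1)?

Round 1 — Pia starts repeating the rumor (initial).
Round 2 — checking thresholds:
  Eli: 1 of 1 neighbours ≥ 1, starts repeating the rumor.
Round 3 — no new spreads; cascade stops.

2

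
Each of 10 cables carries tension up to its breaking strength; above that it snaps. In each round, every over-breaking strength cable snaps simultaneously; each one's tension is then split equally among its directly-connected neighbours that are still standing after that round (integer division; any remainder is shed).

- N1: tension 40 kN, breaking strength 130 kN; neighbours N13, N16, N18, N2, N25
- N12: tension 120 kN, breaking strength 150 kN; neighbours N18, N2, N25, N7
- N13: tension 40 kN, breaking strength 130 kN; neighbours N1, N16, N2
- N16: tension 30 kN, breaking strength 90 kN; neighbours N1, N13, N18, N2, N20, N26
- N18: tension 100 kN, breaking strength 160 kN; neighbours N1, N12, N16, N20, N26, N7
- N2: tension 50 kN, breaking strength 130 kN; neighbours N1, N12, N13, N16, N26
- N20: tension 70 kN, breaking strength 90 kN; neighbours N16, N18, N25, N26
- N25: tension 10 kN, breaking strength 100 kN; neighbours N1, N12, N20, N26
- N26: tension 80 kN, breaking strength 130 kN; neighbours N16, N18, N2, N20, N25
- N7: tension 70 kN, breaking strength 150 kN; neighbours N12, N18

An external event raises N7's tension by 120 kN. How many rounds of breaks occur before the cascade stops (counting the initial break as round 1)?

Round 1 — N7 at 190 > 150. N7 snaps.
  N7 sheds 190 kN to N12, N18: 95 each.
    N12: 120+95 = 215 > 150
    N18: 100+95 = 195 > 160
Round 2 — N12, N18 snap.
  N12 sheds 215 kN to N2, N25: 107 each (1 lost).
    N2: 50+107 = 157 > 130
    N25: 10+107 = 117 > 100
  N18 sheds 195 kN to N1, N16, N20, N26: 48 each (3 lost).
    N1: 40+48 = 88 ≤ 130
    N16: 30+48 = 78 ≤ 90
    N20: 70+48 = 118 > 90
    N26: 80+48 = 128 ≤ 130
Round 3 — N2, N20, N25 snap.
  N2 sheds 157 kN to N1, N13, N16, N26: 39 each (1 lost).
    N1: 88+39 = 127 ≤ 130
    N13: 40+39 = 79 ≤ 130
    N16: 78+39 = 117 > 90
    N26: 128+39 = 167 > 130
  N20 sheds 118 kN to N16, N26: 59 each.
    N16: 117+59 = 176 > 90
    N26: 167+59 = 226 > 130
  N25 sheds 117 kN to N1, N26: 58 each (1 lost).
    N1: 127+58 = 185 > 130
    N26: 226+58 = 284 > 130
Round 4 — N1, N16, N26 snap.
  N1 sheds 185 kN to N13: 185 each.
    N13: 79+185 = 264 > 130
  N16 sheds 176 kN to N13: 176 each.
    N13: 264+176 = 440 > 130
  N26 sheds 284 kN: no online neighbours, lost.
Round 5 — N13 snaps.
  N13 sheds 440 kN: no online neighbours, lost.
No further breaks.

5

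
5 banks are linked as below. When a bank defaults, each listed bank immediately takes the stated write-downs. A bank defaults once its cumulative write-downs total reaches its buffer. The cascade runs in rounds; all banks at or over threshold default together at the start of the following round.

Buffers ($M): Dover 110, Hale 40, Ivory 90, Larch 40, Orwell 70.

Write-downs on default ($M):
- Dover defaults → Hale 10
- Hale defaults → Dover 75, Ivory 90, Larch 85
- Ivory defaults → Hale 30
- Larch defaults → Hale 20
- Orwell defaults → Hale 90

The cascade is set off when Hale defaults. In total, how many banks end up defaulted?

Round 1 — Hale defaults (initial).
  Dover: +75 → 75 < 110
  Ivory: +90 → 90 ≥ 90
  Larch: +85 → 85 ≥ 40
Round 2 — Ivory, Larch default.
No further defaults.

3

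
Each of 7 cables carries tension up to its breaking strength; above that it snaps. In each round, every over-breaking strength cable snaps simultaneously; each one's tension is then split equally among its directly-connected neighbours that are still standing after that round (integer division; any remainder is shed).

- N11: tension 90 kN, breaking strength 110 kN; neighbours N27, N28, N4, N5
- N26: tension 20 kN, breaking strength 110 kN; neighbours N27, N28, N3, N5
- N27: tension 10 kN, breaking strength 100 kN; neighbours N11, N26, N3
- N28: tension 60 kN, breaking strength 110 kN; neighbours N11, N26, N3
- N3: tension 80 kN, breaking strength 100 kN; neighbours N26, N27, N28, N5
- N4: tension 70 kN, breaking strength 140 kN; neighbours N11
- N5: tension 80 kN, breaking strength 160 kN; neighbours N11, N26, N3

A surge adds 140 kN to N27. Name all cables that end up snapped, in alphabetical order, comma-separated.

Round 1 — N27 at 150 > 100. N27 snaps.
  N27 sheds 150 kN to N11, N26, N3: 50 each.
    N11: 90+50 = 140 > 110
    N26: 20+50 = 70 ≤ 110
    N3: 80+50 = 130 > 100
Round 2 — N11, N3 snap.
  N11 sheds 140 kN to N28, N4, N5: 46 each (2 lost).
    N28: 60+46 = 106 ≤ 110
    N4: 70+46 = 116 ≤ 140
    N5: 80+46 = 126 ≤ 160
  N3 sheds 130 kN to N26, N28, N5: 43 each (1 lost).
    N26: 70+43 = 113 > 110
    N28: 106+43 = 149 > 110
    N5: 126+43 = 169 > 160
Round 3 — N26, N28, N5 snap.
  N26 sheds 113 kN: no online neighbours, lost.
  N28 sheds 149 kN: no online neighbours, lost.
  N5 sheds 169 kN: no online neighbours, lost.
No further breaks.

N11, N26, N27, N28, N3, N5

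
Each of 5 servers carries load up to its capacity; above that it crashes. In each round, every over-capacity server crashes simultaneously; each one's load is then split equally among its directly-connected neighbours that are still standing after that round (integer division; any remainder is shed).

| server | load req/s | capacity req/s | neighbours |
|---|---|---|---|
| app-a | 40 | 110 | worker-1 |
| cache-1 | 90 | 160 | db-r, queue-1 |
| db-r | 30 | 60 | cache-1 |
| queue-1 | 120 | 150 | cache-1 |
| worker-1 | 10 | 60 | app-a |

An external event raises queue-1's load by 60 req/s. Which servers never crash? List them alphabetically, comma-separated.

app-a, worker-1

Round 1 — queue-1 at 180 > 150. queue-1 crashes.
  queue-1 sheds 180 req/s to cache-1: 180 each.
    cache-1: 90+180 = 270 > 160
Round 2 — cache-1 crashes.
  cache-1 sheds 270 req/s to db-r: 270 each.
    db-r: 30+270 = 300 > 60
Round 3 — db-r crashes.
  db-r sheds 300 req/s: no online neighbours, lost.
No further crashes.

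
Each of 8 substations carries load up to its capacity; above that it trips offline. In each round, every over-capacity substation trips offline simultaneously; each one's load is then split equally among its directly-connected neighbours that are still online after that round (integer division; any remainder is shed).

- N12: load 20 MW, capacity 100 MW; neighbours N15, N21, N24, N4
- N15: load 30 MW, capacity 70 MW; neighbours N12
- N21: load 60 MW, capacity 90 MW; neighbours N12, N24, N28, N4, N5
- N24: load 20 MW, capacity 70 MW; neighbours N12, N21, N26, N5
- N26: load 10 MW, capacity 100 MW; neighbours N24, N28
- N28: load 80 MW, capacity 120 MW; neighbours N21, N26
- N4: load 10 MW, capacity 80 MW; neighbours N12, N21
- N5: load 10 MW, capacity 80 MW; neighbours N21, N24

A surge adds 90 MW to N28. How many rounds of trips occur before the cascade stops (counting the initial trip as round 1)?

Round 1 — N28 at 170 > 120. N28 trips offline.
  N28 sheds 170 MW to N21, N26: 85 each.
    N21: 60+85 = 145 > 90
    N26: 10+85 = 95 ≤ 100
Round 2 — N21 trips offline.
  N21 sheds 145 MW to N12, N24, N4, N5: 36 each (1 lost).
    N12: 20+36 = 56 ≤ 100
    N24: 20+36 = 56 ≤ 70
    N4: 10+36 = 46 ≤ 80
    N5: 10+36 = 46 ≤ 80
No further trips.

2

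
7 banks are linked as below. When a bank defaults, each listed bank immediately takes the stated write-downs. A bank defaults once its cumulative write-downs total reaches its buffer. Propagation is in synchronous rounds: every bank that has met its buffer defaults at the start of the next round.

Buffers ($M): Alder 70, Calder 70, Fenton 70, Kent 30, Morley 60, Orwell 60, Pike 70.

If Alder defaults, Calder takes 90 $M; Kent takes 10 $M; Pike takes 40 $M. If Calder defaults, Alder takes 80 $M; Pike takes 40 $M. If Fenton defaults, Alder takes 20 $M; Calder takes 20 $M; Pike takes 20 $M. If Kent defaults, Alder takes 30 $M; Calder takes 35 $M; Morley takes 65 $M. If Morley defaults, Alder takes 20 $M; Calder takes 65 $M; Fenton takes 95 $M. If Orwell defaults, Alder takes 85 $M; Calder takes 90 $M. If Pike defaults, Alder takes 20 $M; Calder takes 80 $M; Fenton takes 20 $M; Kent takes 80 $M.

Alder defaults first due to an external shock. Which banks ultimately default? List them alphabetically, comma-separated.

Alder, Calder, Fenton, Kent, Morley, Pike

Round 1 — Alder defaults (initial).
  Calder: +90 → 90 ≥ 70
  Kent: +10 → 10 < 30
  Pike: +40 → 40 < 70
Round 2 — Calder defaults.
  Pike: +40 → 80 ≥ 70
Round 3 — Pike defaults.
  Fenton: +20 → 20 < 70
  Kent: +80 → 90 ≥ 30
Round 4 — Kent defaults.
  Morley: +65 → 65 ≥ 60
Round 5 — Morley defaults.
  Fenton: +95 → 115 ≥ 70
Round 6 — Fenton defaults.
No further defaults.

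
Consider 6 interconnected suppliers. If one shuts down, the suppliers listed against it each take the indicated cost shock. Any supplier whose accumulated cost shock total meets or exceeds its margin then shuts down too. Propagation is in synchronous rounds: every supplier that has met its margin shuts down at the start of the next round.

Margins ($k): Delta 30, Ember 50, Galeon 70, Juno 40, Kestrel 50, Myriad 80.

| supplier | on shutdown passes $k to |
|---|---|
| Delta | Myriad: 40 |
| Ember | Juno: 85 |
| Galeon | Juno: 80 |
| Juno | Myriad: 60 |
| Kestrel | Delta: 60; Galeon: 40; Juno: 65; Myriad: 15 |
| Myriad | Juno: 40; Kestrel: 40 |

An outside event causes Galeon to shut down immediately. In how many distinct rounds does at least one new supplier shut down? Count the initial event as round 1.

2

Round 1 — Galeon shuts down (initial).
  Juno: +80 → 80 ≥ 40
Round 2 — Juno shuts down.
  Myriad: +60 → 60 < 80
No further shutdowns.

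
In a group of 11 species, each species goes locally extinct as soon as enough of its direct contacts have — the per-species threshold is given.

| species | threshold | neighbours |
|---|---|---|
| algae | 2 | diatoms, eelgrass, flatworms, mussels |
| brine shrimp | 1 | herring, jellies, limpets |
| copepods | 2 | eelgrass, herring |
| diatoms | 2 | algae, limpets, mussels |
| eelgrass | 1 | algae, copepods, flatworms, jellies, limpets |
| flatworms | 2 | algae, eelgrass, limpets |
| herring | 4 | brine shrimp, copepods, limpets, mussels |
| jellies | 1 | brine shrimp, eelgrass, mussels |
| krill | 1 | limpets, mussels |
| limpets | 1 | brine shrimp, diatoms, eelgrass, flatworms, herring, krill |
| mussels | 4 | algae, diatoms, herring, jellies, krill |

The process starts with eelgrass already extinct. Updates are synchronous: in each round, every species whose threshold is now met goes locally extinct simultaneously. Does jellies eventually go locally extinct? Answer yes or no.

yes

Round 1 — eelgrass goes locally extinct (initial).
Round 2 — checking thresholds:
  algae: 1 of 4 neighbours < 2, below threshold.
  copepods: 1 of 2 neighbours < 2, below threshold.
  flatworms: 1 of 3 neighbours < 2, below threshold.
  jellies: 1 of 3 neighbours ≥ 1, goes locally extinct.
  limpets: 1 of 6 neighbours ≥ 1, goes locally extinct.
Round 3 — checking thresholds:
  algae: 1 of 4 neighbours < 2, below threshold.
  brine shrimp: 2 of 3 neighbours ≥ 1, goes locally extinct.
  copepods: 1 of 2 neighbours < 2, below threshold.
  diatoms: 1 of 3 neighbours < 2, below threshold.
  flatworms: 2 of 3 neighbours ≥ 2, goes locally extinct.
  herring: 1 of 4 neighbours < 4, below threshold.
  krill: 1 of 2 neighbours ≥ 1, goes locally extinct.
  mussels: 1 of 5 neighbours < 4, below threshold.
Round 4 — checking thresholds:
  algae: 2 of 4 neighbours ≥ 2, goes locally extinct.
  copepods: 1 of 2 neighbours < 2, below threshold.
  diatoms: 1 of 3 neighbours < 2, below threshold.
  herring: 2 of 4 neighbours < 4, below threshold.
  mussels: 2 of 5 neighbours < 4, below threshold.
Round 5 — checking thresholds:
  copepods: 1 of 2 neighbours < 2, below threshold.
  diatoms: 2 of 3 neighbours ≥ 2, goes locally extinct.
  herring: 2 of 4 neighbours < 4, below threshold.
  mussels: 3 of 5 neighbours < 4, below threshold.
Round 6 — checking thresholds:
  copepods: 1 of 2 neighbours < 2, below threshold.
  herring: 2 of 4 neighbours < 4, below threshold.
  mussels: 4 of 5 neighbours ≥ 4, goes locally extinct.
Round 7 — no new extinctions; cascade stops.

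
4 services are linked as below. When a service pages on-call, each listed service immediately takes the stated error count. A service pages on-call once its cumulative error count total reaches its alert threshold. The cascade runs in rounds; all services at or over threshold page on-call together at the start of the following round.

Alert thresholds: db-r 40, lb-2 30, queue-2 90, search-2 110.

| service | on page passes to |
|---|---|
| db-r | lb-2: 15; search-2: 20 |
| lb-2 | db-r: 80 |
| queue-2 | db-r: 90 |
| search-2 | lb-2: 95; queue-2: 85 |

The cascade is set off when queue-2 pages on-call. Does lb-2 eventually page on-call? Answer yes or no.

Round 1 — queue-2 pages on-call (initial).
  db-r: +90 → 90 ≥ 40
Round 2 — db-r pages on-call.
  lb-2: +15 → 15 < 30
  search-2: +20 → 20 < 110
No further pages.

no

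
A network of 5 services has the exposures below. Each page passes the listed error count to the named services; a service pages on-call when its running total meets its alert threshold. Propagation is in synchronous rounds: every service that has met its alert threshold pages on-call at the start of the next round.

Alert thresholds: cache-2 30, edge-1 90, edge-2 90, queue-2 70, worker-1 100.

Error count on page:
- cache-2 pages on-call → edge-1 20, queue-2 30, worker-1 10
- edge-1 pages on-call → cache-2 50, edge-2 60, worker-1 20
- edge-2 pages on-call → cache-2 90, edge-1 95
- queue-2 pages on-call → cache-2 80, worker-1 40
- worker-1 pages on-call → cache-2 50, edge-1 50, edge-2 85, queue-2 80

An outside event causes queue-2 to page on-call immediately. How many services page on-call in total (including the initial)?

Round 1 — queue-2 pages on-call (initial).
  cache-2: +80 → 80 ≥ 30
  worker-1: +40 → 40 < 100
Round 2 — cache-2 pages on-call.
  edge-1: +20 → 20 < 90
  worker-1: +10 → 50 < 100
No further pages.

2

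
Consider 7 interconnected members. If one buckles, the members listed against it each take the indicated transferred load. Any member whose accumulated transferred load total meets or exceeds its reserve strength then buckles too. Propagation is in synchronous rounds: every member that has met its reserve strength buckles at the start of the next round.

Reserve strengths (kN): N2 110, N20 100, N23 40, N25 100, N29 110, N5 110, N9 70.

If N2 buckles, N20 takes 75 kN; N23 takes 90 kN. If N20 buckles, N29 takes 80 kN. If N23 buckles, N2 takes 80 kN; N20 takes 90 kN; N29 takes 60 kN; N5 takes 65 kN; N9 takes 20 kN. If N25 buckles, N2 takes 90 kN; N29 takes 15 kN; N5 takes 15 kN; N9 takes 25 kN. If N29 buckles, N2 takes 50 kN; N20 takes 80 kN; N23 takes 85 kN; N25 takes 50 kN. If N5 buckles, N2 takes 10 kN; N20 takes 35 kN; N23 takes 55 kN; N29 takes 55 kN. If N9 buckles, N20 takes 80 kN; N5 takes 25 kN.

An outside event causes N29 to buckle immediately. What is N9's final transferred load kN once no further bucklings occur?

20

Round 1 — N29 buckles (initial).
  N2: +50 → 50 < 110
  N20: +80 → 80 < 100
  N23: +85 → 85 ≥ 40
  N25: +50 → 50 < 100
Round 2 — N23 buckles.
  N2: +80 → 130 ≥ 110
  N20: +90 → 170 ≥ 100
  N5: +65 → 65 < 110
  N9: +20 → 20 < 70
Round 3 — N2, N20 buckle.
No further bucklings.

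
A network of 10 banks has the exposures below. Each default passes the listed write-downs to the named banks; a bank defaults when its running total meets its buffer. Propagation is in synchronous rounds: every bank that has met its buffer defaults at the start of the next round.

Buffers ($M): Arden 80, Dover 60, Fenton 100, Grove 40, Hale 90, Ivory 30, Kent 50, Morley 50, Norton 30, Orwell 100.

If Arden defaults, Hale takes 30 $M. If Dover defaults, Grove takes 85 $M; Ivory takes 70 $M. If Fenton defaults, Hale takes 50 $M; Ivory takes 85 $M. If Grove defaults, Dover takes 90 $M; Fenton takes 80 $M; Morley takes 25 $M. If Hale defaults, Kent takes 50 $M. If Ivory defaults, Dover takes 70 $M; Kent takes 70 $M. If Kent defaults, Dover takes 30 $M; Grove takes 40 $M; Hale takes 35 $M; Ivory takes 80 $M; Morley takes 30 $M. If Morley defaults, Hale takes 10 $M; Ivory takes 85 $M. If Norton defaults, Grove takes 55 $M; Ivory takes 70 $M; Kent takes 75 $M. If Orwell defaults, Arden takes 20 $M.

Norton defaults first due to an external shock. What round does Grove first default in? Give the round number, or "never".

2

Round 1 — Norton defaults (initial).
  Grove: +55 → 55 ≥ 40
  Ivory: +70 → 70 ≥ 30
  Kent: +75 → 75 ≥ 50
Round 2 — Grove, Ivory, Kent default.
  Dover: +90+70+30 → 190 ≥ 60
  Fenton: +80 → 80 < 100
  Hale: +35 → 35 < 90
  Morley: +25+30 → 55 ≥ 50
Round 3 — Dover, Morley default.
  Hale: +10 → 45 < 90
No further defaults.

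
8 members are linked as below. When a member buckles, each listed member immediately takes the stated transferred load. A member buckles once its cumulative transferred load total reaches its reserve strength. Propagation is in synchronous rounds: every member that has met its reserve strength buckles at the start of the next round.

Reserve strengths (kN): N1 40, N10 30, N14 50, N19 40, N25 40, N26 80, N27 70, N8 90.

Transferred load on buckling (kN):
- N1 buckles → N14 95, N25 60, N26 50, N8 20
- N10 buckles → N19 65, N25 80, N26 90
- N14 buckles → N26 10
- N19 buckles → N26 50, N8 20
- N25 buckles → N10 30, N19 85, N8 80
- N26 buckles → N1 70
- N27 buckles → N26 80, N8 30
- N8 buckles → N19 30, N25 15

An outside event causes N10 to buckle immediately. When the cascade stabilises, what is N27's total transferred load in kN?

0

Round 1 — N10 buckles (initial).
  N19: +65 → 65 ≥ 40
  N25: +80 → 80 ≥ 40
  N26: +90 → 90 ≥ 80
Round 2 — N19, N25, N26 buckle.
  N1: +70 → 70 ≥ 40
  N8: +20+80 → 100 ≥ 90
Round 3 — N1, N8 buckle.
  N14: +95 → 95 ≥ 50
Round 4 — N14 buckles.
No further bucklings.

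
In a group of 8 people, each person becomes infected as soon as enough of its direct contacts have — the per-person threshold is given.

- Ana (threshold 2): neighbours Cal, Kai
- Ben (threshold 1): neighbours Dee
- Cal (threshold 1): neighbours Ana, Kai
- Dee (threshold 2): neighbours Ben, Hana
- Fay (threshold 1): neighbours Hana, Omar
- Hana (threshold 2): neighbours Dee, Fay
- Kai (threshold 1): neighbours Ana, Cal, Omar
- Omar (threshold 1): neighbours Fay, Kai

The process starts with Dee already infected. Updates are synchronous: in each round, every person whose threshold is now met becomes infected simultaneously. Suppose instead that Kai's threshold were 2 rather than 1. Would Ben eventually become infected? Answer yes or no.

With Kai's threshold at 2:
Round 1 — Dee becomes infected (initial).
Round 2 — checking thresholds:
  Ben: 1 of 1 neighbours ≥ 1, becomes infected.
  Hana: 1 of 2 neighbours < 2, not yet.
Round 3 — no new infections; cascade stops.

yes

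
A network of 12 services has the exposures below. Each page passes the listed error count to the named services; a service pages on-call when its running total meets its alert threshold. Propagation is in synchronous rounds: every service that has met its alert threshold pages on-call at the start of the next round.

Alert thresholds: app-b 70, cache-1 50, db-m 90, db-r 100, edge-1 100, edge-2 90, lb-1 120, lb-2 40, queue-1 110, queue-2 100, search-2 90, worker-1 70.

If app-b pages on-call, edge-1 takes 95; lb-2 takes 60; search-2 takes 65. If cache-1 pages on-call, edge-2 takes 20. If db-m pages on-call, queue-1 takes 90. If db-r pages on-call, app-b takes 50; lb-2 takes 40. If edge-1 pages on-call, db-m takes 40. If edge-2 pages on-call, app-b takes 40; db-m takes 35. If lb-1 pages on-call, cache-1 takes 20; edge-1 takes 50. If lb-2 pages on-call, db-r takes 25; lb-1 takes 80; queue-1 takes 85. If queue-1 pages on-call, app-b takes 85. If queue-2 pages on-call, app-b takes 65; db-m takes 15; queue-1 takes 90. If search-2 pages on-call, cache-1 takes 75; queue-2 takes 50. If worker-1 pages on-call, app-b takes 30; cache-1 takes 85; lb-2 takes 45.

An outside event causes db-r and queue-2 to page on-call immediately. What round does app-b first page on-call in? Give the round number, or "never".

Round 1 — db-r, queue-2 page on-call (initial).
  app-b: +50+65 → 115 ≥ 70
  db-m: +15 → 15 < 90
  lb-2: +40 → 40 ≥ 40
  queue-1: +90 → 90 < 110
Round 2 — app-b, lb-2 page on-call.
  edge-1: +95 → 95 < 100
  lb-1: +80 → 80 < 120
  queue-1: +85 → 175 ≥ 110
  search-2: +65 → 65 < 90
Round 3 — queue-1 pages on-call.
No further pages.

2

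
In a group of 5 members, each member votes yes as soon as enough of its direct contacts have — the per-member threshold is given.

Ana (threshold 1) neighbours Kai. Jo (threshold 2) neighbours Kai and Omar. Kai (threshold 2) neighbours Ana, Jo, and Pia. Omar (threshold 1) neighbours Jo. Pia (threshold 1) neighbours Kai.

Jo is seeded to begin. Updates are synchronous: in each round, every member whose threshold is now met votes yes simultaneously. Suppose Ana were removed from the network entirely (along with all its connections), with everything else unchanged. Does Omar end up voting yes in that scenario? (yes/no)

With Ana removed:
Round 1 — Jo votes yes (initial).
Round 2 — checking thresholds:
  Kai: 1 of 2 neighbours < 2, below threshold.
  Omar: 1 of 1 neighbours ≥ 1, votes yes.
Round 3 — no new yes votes; cascade stops.

yes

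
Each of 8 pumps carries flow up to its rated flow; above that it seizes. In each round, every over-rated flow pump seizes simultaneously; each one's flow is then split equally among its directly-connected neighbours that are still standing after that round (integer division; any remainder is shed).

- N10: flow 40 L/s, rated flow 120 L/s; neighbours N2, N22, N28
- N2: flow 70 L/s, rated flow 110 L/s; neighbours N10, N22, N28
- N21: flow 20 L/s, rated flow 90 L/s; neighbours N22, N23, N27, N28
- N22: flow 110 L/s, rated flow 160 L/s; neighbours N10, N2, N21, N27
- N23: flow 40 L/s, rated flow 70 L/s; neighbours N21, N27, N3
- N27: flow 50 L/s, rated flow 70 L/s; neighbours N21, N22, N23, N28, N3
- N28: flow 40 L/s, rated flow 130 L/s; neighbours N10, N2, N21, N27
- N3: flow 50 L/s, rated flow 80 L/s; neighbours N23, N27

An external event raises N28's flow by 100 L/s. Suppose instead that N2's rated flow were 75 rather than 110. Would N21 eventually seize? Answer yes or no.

With N2's rated flow at 75:
Round 1 — N28 at 140 > 130. N28 seizes.
  N28 sheds 140 L/s to N10, N2, N21, N27: 35 each.
    N10: 40+35 = 75 ≤ 120
    N2: 70+35 = 105 > 75
    N21: 20+35 = 55 ≤ 90
    N27: 50+35 = 85 > 70
Round 2 — N2, N27 seize.
  N2 sheds 105 L/s to N10, N22: 52 each (1 lost).
    N10: 75+52 = 127 > 120
    N22: 110+52 = 162 > 160
  N27 sheds 85 L/s to N21, N22, N23, N3: 21 each (1 lost).
    N21: 55+21 = 76 ≤ 90
    N22: 162+21 = 183 > 160
    N23: 40+21 = 61 ≤ 70
    N3: 50+21 = 71 ≤ 80
Round 3 — N10, N22 seize.
  N10 sheds 127 L/s: no online neighbours, lost.
  N22 sheds 183 L/s to N21: 183 each.
    N21: 76+183 = 259 > 90
Round 4 — N21 seizes.
  N21 sheds 259 L/s to N23: 259 each.
    N23: 61+259 = 320 > 70
Round 5 — N23 seizes.
  N23 sheds 320 L/s to N3: 320 each.
    N3: 71+320 = 391 > 80
Round 6 — N3 seizes.
  N3 sheds 391 L/s: no online neighbours, lost.
No further seizures.

yes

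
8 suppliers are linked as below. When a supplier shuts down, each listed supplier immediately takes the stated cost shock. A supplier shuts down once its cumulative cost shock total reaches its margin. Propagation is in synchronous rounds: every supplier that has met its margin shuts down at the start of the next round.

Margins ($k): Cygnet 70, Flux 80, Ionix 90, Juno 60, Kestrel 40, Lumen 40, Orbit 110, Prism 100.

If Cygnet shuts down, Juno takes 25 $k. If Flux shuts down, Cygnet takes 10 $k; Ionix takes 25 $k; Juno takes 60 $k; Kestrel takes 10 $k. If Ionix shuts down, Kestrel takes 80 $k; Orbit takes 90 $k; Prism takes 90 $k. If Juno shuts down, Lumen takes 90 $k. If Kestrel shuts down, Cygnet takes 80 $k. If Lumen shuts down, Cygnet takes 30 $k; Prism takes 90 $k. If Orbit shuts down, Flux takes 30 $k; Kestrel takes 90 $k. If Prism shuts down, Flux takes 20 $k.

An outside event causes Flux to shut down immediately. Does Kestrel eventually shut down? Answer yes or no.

no

Round 1 — Flux shuts down (initial).
  Cygnet: +10 → 10 < 70
  Ionix: +25 → 25 < 90
  Juno: +60 → 60 ≥ 60
  Kestrel: +10 → 10 < 40
Round 2 — Juno shuts down.
  Lumen: +90 → 90 ≥ 40
Round 3 — Lumen shuts down.
  Cygnet: +30 → 40 < 70
  Prism: +90 → 90 < 100
No further shutdowns.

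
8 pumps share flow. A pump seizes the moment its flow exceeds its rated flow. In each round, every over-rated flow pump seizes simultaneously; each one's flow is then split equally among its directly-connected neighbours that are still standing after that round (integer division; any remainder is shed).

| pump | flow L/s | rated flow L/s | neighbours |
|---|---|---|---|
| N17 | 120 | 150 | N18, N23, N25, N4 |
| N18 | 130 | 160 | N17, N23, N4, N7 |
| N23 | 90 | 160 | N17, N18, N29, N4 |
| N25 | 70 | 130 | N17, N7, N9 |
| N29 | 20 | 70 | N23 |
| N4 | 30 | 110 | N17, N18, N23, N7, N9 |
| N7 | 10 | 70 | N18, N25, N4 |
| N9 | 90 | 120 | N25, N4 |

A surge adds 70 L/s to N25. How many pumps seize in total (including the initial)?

8

Round 1 — N25 at 140 > 130. N25 seizes.
  N25 sheds 140 L/s to N17, N7, N9: 46 each (2 lost).
    N17: 120+46 = 166 > 150
    N7: 10+46 = 56 ≤ 70
    N9: 90+46 = 136 > 120
Round 2 — N17, N9 seize.
  N17 sheds 166 L/s to N18, N23, N4: 55 each (1 lost).
    N18: 130+55 = 185 > 160
    N23: 90+55 = 145 ≤ 160
    N4: 30+55 = 85 ≤ 110
  N9 sheds 136 L/s to N4: 136 each.
    N4: 85+136 = 221 > 110
Round 3 — N18, N4 seize.
  N18 sheds 185 L/s to N23, N7: 92 each (1 lost).
    N23: 145+92 = 237 > 160
    N7: 56+92 = 148 > 70
  N4 sheds 221 L/s to N23, N7: 110 each (1 lost).
    N23: 237+110 = 347 > 160
    N7: 148+110 = 258 > 70
Round 4 — N23, N7 seize.
  N23 sheds 347 L/s to N29: 347 each.
    N29: 20+347 = 367 > 70
  N7 sheds 258 L/s: no online neighbours, lost.
Round 5 — N29 seizes.
  N29 sheds 367 L/s: no online neighbours, lost.
No further seizures.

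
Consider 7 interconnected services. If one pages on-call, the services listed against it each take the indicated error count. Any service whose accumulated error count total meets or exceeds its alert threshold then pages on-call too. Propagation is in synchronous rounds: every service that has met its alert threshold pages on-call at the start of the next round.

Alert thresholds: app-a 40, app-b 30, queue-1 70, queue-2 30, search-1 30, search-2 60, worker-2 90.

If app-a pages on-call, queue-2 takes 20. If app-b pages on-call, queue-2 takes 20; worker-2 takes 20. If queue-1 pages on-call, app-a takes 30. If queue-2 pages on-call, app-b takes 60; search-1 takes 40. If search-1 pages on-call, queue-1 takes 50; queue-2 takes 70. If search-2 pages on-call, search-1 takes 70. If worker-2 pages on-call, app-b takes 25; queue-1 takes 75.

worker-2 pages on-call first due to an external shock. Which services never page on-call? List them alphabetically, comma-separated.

Round 1 — worker-2 pages on-call (initial).
  app-b: +25 → 25 < 30
  queue-1: +75 → 75 ≥ 70
Round 2 — queue-1 pages on-call.
  app-a: +30 → 30 < 40
No further pages.

app-a, app-b, queue-2, search-1, search-2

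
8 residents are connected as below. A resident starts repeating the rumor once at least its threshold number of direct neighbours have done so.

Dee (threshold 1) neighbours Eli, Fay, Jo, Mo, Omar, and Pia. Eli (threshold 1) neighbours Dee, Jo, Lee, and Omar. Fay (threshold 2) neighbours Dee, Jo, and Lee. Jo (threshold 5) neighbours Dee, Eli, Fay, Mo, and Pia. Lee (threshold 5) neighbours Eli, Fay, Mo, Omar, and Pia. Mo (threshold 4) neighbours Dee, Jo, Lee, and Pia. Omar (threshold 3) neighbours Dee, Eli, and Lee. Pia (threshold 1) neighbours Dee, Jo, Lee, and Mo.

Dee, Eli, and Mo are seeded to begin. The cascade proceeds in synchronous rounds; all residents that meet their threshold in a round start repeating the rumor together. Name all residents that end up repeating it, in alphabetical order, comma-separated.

Round 1 — Dee, Eli, Mo start repeating the rumor (initial).
Round 2 — checking thresholds:
  Fay: 1 of 3 neighbours < 2, not yet.
  Jo: 3 of 5 neighbours < 5, not yet.
  Lee: 2 of 5 neighbours < 5, not yet.
  Omar: 2 of 3 neighbours < 3, not yet.
  Pia: 2 of 4 neighbours ≥ 1, starts repeating the rumor.
Round 3 — no new spreads; cascade stops.

Dee, Eli, Mo, Pia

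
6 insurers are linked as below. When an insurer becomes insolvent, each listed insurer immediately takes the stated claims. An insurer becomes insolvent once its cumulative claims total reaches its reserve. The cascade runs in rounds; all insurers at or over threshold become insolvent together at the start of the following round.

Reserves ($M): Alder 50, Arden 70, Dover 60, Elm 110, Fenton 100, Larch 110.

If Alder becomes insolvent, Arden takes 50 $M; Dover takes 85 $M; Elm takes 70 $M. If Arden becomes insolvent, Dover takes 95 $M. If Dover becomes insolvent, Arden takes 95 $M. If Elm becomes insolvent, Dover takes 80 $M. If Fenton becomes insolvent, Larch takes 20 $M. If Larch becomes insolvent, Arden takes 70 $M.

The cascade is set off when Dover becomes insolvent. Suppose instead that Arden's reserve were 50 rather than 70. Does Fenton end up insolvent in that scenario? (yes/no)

With Arden's reserve at 50:
Round 1 — Dover becomes insolvent (initial).
  Arden: +95 → 95 ≥ 50
Round 2 — Arden becomes insolvent.
No further insolvencies.

no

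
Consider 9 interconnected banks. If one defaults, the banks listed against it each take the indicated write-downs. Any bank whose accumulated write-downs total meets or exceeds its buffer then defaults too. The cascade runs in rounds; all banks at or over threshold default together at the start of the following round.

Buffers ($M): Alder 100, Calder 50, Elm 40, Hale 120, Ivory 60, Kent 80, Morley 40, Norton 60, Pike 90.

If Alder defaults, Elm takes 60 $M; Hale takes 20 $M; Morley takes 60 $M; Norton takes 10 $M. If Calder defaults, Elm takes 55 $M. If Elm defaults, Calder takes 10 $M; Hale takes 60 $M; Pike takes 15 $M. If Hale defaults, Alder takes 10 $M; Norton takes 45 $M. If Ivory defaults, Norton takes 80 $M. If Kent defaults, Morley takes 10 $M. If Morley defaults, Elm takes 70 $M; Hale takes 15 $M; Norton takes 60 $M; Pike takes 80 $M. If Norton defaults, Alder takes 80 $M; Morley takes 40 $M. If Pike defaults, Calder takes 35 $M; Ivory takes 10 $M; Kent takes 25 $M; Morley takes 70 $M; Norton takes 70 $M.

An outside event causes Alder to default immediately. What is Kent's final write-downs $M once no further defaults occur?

25

Round 1 — Alder defaults (initial).
  Elm: +60 → 60 ≥ 40
  Hale: +20 → 20 < 120
  Morley: +60 → 60 ≥ 40
  Norton: +10 → 10 < 60
Round 2 — Elm, Morley default.
  Calder: +10 → 10 < 50
  Hale: +60+15 → 95 < 120
  Norton: +60 → 70 ≥ 60
  Pike: +15+80 → 95 ≥ 90
Round 3 — Norton, Pike default.
  Calder: +35 → 45 < 50
  Ivory: +10 → 10 < 60
  Kent: +25 → 25 < 80
No further defaults.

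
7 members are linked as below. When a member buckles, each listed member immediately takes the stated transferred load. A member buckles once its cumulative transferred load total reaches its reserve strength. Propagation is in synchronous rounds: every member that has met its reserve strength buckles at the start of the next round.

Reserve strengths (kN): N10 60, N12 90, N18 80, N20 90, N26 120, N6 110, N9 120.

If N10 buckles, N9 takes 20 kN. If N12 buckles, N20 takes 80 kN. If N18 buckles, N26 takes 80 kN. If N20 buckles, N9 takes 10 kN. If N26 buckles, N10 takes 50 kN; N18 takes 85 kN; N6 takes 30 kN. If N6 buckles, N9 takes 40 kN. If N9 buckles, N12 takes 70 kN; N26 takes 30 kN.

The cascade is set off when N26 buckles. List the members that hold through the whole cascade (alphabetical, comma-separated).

Round 1 — N26 buckles (initial).
  N10: +50 → 50 < 60
  N18: +85 → 85 ≥ 80
  N6: +30 → 30 < 110
Round 2 — N18 buckles.
No further bucklings.

N10, N12, N20, N6, N9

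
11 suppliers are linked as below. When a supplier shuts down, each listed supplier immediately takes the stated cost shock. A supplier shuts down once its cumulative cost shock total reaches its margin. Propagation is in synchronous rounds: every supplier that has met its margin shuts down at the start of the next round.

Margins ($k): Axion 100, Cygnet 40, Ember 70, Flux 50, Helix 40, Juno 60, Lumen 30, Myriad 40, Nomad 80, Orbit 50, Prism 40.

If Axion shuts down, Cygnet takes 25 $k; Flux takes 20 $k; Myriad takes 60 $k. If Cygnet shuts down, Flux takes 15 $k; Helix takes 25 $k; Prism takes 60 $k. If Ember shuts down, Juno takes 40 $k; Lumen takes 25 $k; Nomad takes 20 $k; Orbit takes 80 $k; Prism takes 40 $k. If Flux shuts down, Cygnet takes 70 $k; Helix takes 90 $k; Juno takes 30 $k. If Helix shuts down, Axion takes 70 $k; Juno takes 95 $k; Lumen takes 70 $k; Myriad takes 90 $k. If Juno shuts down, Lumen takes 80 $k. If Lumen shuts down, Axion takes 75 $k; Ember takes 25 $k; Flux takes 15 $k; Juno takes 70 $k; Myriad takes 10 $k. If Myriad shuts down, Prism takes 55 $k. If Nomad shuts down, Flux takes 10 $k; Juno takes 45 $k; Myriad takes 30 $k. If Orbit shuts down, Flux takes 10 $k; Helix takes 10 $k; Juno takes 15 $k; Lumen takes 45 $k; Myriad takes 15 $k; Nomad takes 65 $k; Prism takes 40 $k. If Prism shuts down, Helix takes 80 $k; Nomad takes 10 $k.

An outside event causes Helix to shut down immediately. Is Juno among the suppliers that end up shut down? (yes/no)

yes

Round 1 — Helix shuts down (initial).
  Axion: +70 → 70 < 100
  Juno: +95 → 95 ≥ 60
  Lumen: +70 → 70 ≥ 30
  Myriad: +90 → 90 ≥ 40
Round 2 — Juno, Lumen, Myriad shut down.
  Axion: +75 → 145 ≥ 100
  Ember: +25 → 25 < 70
  Flux: +15 → 15 < 50
  Prism: +55 → 55 ≥ 40
Round 3 — Axion, Prism shut down.
  Cygnet: +25 → 25 < 40
  Flux: +20 → 35 < 50
  Nomad: +10 → 10 < 80
No further shutdowns.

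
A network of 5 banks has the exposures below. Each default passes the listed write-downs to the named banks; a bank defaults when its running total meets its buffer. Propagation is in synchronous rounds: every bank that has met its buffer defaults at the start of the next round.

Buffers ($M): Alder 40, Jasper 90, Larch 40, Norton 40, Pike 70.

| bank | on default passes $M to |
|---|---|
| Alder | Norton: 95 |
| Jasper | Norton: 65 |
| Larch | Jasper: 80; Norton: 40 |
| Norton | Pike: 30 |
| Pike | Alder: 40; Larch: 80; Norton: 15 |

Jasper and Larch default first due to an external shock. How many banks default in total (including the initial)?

Round 1 — Jasper, Larch default (initial).
  Norton: +65+40 → 105 ≥ 40
Round 2 — Norton defaults.
  Pike: +30 → 30 < 70
No further defaults.

3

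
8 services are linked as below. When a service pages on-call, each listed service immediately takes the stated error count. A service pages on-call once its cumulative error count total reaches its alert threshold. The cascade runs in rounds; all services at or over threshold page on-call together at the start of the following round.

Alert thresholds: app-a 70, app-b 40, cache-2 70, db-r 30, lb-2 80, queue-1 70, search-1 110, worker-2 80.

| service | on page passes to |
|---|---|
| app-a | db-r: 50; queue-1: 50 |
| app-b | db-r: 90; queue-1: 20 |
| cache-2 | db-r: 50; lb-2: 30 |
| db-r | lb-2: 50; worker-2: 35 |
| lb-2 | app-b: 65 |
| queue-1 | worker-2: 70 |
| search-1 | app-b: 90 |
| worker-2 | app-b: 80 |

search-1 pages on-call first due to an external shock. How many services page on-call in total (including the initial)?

3

Round 1 — search-1 pages on-call (initial).
  app-b: +90 → 90 ≥ 40
Round 2 — app-b pages on-call.
  db-r: +90 → 90 ≥ 30
  queue-1: +20 → 20 < 70
Round 3 — db-r pages on-call.
  lb-2: +50 → 50 < 80
  worker-2: +35 → 35 < 80
No further pages.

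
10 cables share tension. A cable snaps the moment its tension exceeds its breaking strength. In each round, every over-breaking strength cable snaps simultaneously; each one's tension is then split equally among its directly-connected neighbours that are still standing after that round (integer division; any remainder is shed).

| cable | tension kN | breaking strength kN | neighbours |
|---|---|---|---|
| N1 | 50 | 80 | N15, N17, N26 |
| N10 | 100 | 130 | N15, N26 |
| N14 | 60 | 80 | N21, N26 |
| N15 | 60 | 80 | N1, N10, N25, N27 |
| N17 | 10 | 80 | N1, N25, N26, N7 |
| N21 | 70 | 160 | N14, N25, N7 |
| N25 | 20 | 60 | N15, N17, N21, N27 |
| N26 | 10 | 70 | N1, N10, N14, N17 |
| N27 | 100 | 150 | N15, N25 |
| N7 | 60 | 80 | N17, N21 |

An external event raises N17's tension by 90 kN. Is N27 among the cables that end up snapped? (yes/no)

no

Round 1 — N17 at 100 > 80. N17 snaps.
  N17 sheds 100 kN to N1, N25, N26, N7: 25 each.
    N1: 50+25 = 75 ≤ 80
    N25: 20+25 = 45 ≤ 60
    N26: 10+25 = 35 ≤ 70
    N7: 60+25 = 85 > 80
Round 2 — N7 snaps.
  N7 sheds 85 kN to N21: 85 each.
    N21: 70+85 = 155 ≤ 160
No further breaks.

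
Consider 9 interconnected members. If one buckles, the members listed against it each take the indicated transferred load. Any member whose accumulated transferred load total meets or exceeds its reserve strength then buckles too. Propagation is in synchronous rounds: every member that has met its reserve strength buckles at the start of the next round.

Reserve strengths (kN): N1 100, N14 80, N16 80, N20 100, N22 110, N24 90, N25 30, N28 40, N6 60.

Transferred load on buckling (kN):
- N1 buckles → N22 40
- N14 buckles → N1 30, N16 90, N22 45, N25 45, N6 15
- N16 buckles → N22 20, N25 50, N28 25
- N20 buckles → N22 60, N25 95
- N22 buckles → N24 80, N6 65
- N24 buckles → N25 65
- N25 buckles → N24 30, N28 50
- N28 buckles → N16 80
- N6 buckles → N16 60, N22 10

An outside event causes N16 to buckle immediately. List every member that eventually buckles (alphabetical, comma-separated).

Round 1 — N16 buckles (initial).
  N22: +20 → 20 < 110
  N25: +50 → 50 ≥ 30
  N28: +25 → 25 < 40
Round 2 — N25 buckles.
  N24: +30 → 30 < 90
  N28: +50 → 75 ≥ 40
Round 3 — N28 buckles.
No further bucklings.

N16, N25, N28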